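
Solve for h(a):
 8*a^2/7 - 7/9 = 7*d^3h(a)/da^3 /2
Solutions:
 h(a) = C1 + C2*a + C3*a^2 + 4*a^5/735 - a^3/27


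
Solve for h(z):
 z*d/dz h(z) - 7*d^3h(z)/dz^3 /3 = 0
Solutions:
 h(z) = C1 + Integral(C2*airyai(3^(1/3)*7^(2/3)*z/7) + C3*airybi(3^(1/3)*7^(2/3)*z/7), z)


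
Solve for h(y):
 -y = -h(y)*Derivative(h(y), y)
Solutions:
 h(y) = -sqrt(C1 + y^2)
 h(y) = sqrt(C1 + y^2)


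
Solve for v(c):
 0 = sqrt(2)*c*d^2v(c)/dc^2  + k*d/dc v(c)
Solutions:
 v(c) = C1 + c^(-sqrt(2)*re(k)/2 + 1)*(C2*sin(sqrt(2)*log(c)*Abs(im(k))/2) + C3*cos(sqrt(2)*log(c)*im(k)/2))


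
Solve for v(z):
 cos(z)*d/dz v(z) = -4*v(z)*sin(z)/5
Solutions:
 v(z) = C1*cos(z)^(4/5)


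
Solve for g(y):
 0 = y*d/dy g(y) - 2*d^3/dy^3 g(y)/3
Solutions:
 g(y) = C1 + Integral(C2*airyai(2^(2/3)*3^(1/3)*y/2) + C3*airybi(2^(2/3)*3^(1/3)*y/2), y)


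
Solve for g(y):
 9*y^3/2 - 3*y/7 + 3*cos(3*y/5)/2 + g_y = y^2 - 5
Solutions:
 g(y) = C1 - 9*y^4/8 + y^3/3 + 3*y^2/14 - 5*y - 5*sin(3*y/5)/2


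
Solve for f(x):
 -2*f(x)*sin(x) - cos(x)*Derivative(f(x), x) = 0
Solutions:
 f(x) = C1*cos(x)^2


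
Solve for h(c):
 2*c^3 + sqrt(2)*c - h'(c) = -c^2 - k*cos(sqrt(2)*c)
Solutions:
 h(c) = C1 + c^4/2 + c^3/3 + sqrt(2)*c^2/2 + sqrt(2)*k*sin(sqrt(2)*c)/2


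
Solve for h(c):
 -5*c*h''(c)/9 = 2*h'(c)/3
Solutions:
 h(c) = C1 + C2/c^(1/5)


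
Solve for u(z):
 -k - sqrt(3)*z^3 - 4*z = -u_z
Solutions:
 u(z) = C1 + k*z + sqrt(3)*z^4/4 + 2*z^2


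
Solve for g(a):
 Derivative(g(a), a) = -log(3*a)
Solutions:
 g(a) = C1 - a*log(a) - a*log(3) + a


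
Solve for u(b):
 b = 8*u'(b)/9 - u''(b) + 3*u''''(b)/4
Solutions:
 u(b) = C1 + C2*exp(b*((sqrt(3) + 2)^(-1/3) + (sqrt(3) + 2)^(1/3))/3)*sin(sqrt(3)*b*(-(sqrt(3) + 2)^(1/3) + (sqrt(3) + 2)^(-1/3))/3) + C3*exp(b*((sqrt(3) + 2)^(-1/3) + (sqrt(3) + 2)^(1/3))/3)*cos(sqrt(3)*b*(-(sqrt(3) + 2)^(1/3) + (sqrt(3) + 2)^(-1/3))/3) + C4*exp(-2*b*((sqrt(3) + 2)^(-1/3) + (sqrt(3) + 2)^(1/3))/3) + 9*b^2/16 + 81*b/64


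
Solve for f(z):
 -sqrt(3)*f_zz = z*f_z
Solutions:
 f(z) = C1 + C2*erf(sqrt(2)*3^(3/4)*z/6)


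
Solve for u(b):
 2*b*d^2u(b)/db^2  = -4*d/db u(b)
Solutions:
 u(b) = C1 + C2/b


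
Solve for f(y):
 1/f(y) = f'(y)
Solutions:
 f(y) = -sqrt(C1 + 2*y)
 f(y) = sqrt(C1 + 2*y)


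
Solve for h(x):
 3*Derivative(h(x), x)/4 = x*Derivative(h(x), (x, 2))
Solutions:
 h(x) = C1 + C2*x^(7/4)


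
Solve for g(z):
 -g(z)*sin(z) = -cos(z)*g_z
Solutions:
 g(z) = C1/cos(z)


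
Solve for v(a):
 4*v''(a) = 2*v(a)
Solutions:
 v(a) = C1*exp(-sqrt(2)*a/2) + C2*exp(sqrt(2)*a/2)


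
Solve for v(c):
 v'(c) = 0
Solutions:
 v(c) = C1


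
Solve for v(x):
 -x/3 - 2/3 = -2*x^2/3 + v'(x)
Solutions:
 v(x) = C1 + 2*x^3/9 - x^2/6 - 2*x/3


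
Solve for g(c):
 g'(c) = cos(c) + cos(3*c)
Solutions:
 g(c) = C1 + sin(c) + sin(3*c)/3


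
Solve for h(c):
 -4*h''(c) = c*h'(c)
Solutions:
 h(c) = C1 + C2*erf(sqrt(2)*c/4)


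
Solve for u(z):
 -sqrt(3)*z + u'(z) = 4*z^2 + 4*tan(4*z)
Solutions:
 u(z) = C1 + 4*z^3/3 + sqrt(3)*z^2/2 - log(cos(4*z))


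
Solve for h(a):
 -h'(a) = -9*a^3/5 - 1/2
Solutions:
 h(a) = C1 + 9*a^4/20 + a/2


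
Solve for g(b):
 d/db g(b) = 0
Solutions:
 g(b) = C1


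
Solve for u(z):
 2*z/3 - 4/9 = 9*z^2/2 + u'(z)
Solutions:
 u(z) = C1 - 3*z^3/2 + z^2/3 - 4*z/9


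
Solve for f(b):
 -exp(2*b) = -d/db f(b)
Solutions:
 f(b) = C1 + exp(2*b)/2


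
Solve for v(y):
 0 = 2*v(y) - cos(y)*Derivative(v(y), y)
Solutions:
 v(y) = C1*(sin(y) + 1)/(sin(y) - 1)


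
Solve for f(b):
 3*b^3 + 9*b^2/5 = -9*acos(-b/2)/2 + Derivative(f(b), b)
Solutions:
 f(b) = C1 + 3*b^4/4 + 3*b^3/5 + 9*b*acos(-b/2)/2 + 9*sqrt(4 - b^2)/2


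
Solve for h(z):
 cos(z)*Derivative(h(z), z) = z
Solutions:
 h(z) = C1 + Integral(z/cos(z), z)


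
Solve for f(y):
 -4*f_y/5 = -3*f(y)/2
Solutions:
 f(y) = C1*exp(15*y/8)


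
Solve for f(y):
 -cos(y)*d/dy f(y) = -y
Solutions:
 f(y) = C1 + Integral(y/cos(y), y)


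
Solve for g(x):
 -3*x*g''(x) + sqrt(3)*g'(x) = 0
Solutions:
 g(x) = C1 + C2*x^(sqrt(3)/3 + 1)


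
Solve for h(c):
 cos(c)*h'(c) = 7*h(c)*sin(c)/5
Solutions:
 h(c) = C1/cos(c)^(7/5)


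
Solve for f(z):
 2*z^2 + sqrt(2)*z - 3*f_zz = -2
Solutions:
 f(z) = C1 + C2*z + z^4/18 + sqrt(2)*z^3/18 + z^2/3


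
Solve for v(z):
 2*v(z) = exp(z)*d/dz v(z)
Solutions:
 v(z) = C1*exp(-2*exp(-z))


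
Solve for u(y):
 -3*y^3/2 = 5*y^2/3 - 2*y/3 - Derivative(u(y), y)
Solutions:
 u(y) = C1 + 3*y^4/8 + 5*y^3/9 - y^2/3


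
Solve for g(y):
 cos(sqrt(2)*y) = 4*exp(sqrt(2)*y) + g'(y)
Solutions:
 g(y) = C1 - 2*sqrt(2)*exp(sqrt(2)*y) + sqrt(2)*sin(sqrt(2)*y)/2


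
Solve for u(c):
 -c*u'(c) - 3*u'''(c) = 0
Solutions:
 u(c) = C1 + Integral(C2*airyai(-3^(2/3)*c/3) + C3*airybi(-3^(2/3)*c/3), c)


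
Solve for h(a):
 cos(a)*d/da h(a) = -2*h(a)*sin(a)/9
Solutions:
 h(a) = C1*cos(a)^(2/9)


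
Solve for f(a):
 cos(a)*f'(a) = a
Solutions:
 f(a) = C1 + Integral(a/cos(a), a)


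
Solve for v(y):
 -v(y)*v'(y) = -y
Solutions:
 v(y) = -sqrt(C1 + y^2)
 v(y) = sqrt(C1 + y^2)


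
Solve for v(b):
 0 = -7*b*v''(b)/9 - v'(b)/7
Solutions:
 v(b) = C1 + C2*b^(40/49)


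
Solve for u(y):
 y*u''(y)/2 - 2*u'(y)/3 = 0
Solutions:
 u(y) = C1 + C2*y^(7/3)


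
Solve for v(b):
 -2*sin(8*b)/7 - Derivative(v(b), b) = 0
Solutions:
 v(b) = C1 + cos(8*b)/28


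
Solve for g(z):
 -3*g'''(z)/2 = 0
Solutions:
 g(z) = C1 + C2*z + C3*z^2


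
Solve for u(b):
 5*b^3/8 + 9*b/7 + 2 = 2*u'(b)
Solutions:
 u(b) = C1 + 5*b^4/64 + 9*b^2/28 + b


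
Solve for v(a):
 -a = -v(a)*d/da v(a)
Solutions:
 v(a) = -sqrt(C1 + a^2)
 v(a) = sqrt(C1 + a^2)


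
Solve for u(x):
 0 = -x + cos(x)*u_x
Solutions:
 u(x) = C1 + Integral(x/cos(x), x)


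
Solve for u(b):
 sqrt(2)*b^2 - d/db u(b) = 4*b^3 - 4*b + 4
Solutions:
 u(b) = C1 - b^4 + sqrt(2)*b^3/3 + 2*b^2 - 4*b


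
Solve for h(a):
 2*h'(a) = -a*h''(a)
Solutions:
 h(a) = C1 + C2/a


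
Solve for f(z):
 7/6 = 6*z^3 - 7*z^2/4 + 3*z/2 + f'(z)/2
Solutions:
 f(z) = C1 - 3*z^4 + 7*z^3/6 - 3*z^2/2 + 7*z/3


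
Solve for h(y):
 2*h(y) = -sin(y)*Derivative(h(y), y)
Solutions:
 h(y) = C1*(cos(y) + 1)/(cos(y) - 1)


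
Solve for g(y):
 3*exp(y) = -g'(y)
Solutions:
 g(y) = C1 - 3*exp(y)


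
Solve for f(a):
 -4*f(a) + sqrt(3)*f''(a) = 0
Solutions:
 f(a) = C1*exp(-2*3^(3/4)*a/3) + C2*exp(2*3^(3/4)*a/3)


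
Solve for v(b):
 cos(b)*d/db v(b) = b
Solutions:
 v(b) = C1 + Integral(b/cos(b), b)


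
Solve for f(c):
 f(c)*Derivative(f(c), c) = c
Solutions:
 f(c) = -sqrt(C1 + c^2)
 f(c) = sqrt(C1 + c^2)


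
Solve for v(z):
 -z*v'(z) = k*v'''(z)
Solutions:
 v(z) = C1 + Integral(C2*airyai(z*(-1/k)^(1/3)) + C3*airybi(z*(-1/k)^(1/3)), z)


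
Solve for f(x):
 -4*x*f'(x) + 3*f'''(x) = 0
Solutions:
 f(x) = C1 + Integral(C2*airyai(6^(2/3)*x/3) + C3*airybi(6^(2/3)*x/3), x)


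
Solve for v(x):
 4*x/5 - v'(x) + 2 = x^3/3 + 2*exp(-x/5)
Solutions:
 v(x) = C1 - x^4/12 + 2*x^2/5 + 2*x + 10*exp(-x/5)


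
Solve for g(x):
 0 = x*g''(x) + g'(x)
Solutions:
 g(x) = C1 + C2*log(x)


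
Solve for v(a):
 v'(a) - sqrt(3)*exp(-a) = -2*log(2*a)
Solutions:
 v(a) = C1 - 2*a*log(a) + 2*a*(1 - log(2)) - sqrt(3)*exp(-a)


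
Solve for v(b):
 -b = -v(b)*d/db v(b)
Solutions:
 v(b) = -sqrt(C1 + b^2)
 v(b) = sqrt(C1 + b^2)


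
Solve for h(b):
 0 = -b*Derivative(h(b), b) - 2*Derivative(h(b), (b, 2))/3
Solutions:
 h(b) = C1 + C2*erf(sqrt(3)*b/2)


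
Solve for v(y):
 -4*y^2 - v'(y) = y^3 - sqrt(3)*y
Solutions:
 v(y) = C1 - y^4/4 - 4*y^3/3 + sqrt(3)*y^2/2


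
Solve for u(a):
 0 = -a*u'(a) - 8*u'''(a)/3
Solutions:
 u(a) = C1 + Integral(C2*airyai(-3^(1/3)*a/2) + C3*airybi(-3^(1/3)*a/2), a)


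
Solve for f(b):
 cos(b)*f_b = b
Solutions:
 f(b) = C1 + Integral(b/cos(b), b)


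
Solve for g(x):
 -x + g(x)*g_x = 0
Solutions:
 g(x) = -sqrt(C1 + x^2)
 g(x) = sqrt(C1 + x^2)


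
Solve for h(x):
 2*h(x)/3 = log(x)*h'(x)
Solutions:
 h(x) = C1*exp(2*li(x)/3)


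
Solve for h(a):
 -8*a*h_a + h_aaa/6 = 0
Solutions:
 h(a) = C1 + Integral(C2*airyai(2*6^(1/3)*a) + C3*airybi(2*6^(1/3)*a), a)


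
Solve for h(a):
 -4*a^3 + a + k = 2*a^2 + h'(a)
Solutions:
 h(a) = C1 - a^4 - 2*a^3/3 + a^2/2 + a*k


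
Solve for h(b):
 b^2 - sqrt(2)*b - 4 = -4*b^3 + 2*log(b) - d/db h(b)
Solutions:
 h(b) = C1 - b^4 - b^3/3 + sqrt(2)*b^2/2 + 2*b*log(b) + 2*b


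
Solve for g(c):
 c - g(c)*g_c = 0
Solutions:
 g(c) = -sqrt(C1 + c^2)
 g(c) = sqrt(C1 + c^2)


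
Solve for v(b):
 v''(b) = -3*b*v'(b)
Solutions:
 v(b) = C1 + C2*erf(sqrt(6)*b/2)


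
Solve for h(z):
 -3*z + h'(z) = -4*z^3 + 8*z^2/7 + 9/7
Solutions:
 h(z) = C1 - z^4 + 8*z^3/21 + 3*z^2/2 + 9*z/7


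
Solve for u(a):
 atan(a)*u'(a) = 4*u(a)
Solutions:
 u(a) = C1*exp(4*Integral(1/atan(a), a))


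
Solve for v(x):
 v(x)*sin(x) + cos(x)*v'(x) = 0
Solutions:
 v(x) = C1*cos(x)


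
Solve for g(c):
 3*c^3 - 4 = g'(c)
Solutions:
 g(c) = C1 + 3*c^4/4 - 4*c


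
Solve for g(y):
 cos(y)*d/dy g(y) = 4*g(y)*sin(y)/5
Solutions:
 g(y) = C1/cos(y)^(4/5)


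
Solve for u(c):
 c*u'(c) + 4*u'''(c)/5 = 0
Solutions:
 u(c) = C1 + Integral(C2*airyai(-10^(1/3)*c/2) + C3*airybi(-10^(1/3)*c/2), c)


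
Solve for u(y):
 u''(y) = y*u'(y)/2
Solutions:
 u(y) = C1 + C2*erfi(y/2)


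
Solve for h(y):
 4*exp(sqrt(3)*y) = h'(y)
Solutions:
 h(y) = C1 + 4*sqrt(3)*exp(sqrt(3)*y)/3


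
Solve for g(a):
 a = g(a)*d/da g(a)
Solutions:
 g(a) = -sqrt(C1 + a^2)
 g(a) = sqrt(C1 + a^2)


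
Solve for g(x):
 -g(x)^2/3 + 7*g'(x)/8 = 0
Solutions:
 g(x) = -21/(C1 + 8*x)


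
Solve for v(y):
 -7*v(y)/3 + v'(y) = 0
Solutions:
 v(y) = C1*exp(7*y/3)


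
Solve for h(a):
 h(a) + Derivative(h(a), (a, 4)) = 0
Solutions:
 h(a) = (C1*sin(sqrt(2)*a/2) + C2*cos(sqrt(2)*a/2))*exp(-sqrt(2)*a/2) + (C3*sin(sqrt(2)*a/2) + C4*cos(sqrt(2)*a/2))*exp(sqrt(2)*a/2)


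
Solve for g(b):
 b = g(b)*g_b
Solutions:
 g(b) = -sqrt(C1 + b^2)
 g(b) = sqrt(C1 + b^2)


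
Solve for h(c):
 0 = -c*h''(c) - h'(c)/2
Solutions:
 h(c) = C1 + C2*sqrt(c)


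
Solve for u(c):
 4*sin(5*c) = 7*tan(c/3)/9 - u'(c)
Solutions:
 u(c) = C1 - 7*log(cos(c/3))/3 + 4*cos(5*c)/5


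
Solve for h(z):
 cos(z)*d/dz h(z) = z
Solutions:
 h(z) = C1 + Integral(z/cos(z), z)


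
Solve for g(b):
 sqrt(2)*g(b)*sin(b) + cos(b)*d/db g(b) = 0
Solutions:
 g(b) = C1*cos(b)^(sqrt(2))


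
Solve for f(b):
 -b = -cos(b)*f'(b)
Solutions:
 f(b) = C1 + Integral(b/cos(b), b)


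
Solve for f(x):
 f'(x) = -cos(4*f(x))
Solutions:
 f(x) = -asin((C1 + exp(8*x))/(C1 - exp(8*x)))/4 + pi/4
 f(x) = asin((C1 + exp(8*x))/(C1 - exp(8*x)))/4


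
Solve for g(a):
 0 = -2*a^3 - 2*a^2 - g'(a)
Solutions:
 g(a) = C1 - a^4/2 - 2*a^3/3


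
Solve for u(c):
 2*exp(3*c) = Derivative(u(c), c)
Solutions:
 u(c) = C1 + 2*exp(3*c)/3


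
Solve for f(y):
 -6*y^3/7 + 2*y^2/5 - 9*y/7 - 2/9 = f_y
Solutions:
 f(y) = C1 - 3*y^4/14 + 2*y^3/15 - 9*y^2/14 - 2*y/9


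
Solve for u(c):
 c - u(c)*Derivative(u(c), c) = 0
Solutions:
 u(c) = -sqrt(C1 + c^2)
 u(c) = sqrt(C1 + c^2)


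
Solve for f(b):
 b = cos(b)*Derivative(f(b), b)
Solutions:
 f(b) = C1 + Integral(b/cos(b), b)


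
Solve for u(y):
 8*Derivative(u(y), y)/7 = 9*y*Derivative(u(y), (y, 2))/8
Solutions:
 u(y) = C1 + C2*y^(127/63)


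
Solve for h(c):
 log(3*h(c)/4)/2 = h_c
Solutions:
 2*Integral(1/(-log(_y) - log(3) + 2*log(2)), (_y, h(c))) = C1 - c


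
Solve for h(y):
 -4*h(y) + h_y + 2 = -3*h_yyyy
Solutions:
 h(y) = C1*exp(y*(-4 - 4*2^(1/3)/(29 + 3*sqrt(97))^(1/3) + 2^(2/3)*(29 + 3*sqrt(97))^(1/3))/12)*sin(2^(1/3)*sqrt(3)*y*(4/(29 + 3*sqrt(97))^(1/3) + 2^(1/3)*(29 + 3*sqrt(97))^(1/3))/12) + C2*exp(y*(-4 - 4*2^(1/3)/(29 + 3*sqrt(97))^(1/3) + 2^(2/3)*(29 + 3*sqrt(97))^(1/3))/12)*cos(2^(1/3)*sqrt(3)*y*(4/(29 + 3*sqrt(97))^(1/3) + 2^(1/3)*(29 + 3*sqrt(97))^(1/3))/12) + C3*exp(y) + C4*exp(y*(-2^(2/3)*(29 + 3*sqrt(97))^(1/3) - 2 + 4*2^(1/3)/(29 + 3*sqrt(97))^(1/3))/6) + 1/2


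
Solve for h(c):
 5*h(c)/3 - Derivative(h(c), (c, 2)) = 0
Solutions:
 h(c) = C1*exp(-sqrt(15)*c/3) + C2*exp(sqrt(15)*c/3)


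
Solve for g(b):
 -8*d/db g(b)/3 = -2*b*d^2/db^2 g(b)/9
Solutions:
 g(b) = C1 + C2*b^13


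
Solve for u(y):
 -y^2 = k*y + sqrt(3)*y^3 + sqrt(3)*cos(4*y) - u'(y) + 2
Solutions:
 u(y) = C1 + k*y^2/2 + sqrt(3)*y^4/4 + y^3/3 + 2*y + sqrt(3)*sin(4*y)/4


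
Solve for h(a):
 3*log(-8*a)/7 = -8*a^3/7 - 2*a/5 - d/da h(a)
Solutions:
 h(a) = C1 - 2*a^4/7 - a^2/5 - 3*a*log(-a)/7 + 3*a*(1 - 3*log(2))/7


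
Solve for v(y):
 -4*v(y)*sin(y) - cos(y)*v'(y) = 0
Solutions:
 v(y) = C1*cos(y)^4


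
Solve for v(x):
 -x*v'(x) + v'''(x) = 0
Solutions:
 v(x) = C1 + Integral(C2*airyai(x) + C3*airybi(x), x)


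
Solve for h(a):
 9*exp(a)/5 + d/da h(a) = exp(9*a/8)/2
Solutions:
 h(a) = C1 + 4*exp(9*a/8)/9 - 9*exp(a)/5


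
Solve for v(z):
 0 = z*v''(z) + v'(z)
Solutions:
 v(z) = C1 + C2*log(z)


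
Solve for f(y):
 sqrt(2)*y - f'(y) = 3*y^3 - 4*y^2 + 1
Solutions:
 f(y) = C1 - 3*y^4/4 + 4*y^3/3 + sqrt(2)*y^2/2 - y


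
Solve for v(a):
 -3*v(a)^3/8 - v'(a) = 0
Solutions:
 v(a) = -2*sqrt(-1/(C1 - 3*a))
 v(a) = 2*sqrt(-1/(C1 - 3*a))


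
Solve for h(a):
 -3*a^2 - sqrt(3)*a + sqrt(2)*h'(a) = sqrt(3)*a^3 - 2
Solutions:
 h(a) = C1 + sqrt(6)*a^4/8 + sqrt(2)*a^3/2 + sqrt(6)*a^2/4 - sqrt(2)*a


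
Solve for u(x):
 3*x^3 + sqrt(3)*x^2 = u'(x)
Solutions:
 u(x) = C1 + 3*x^4/4 + sqrt(3)*x^3/3


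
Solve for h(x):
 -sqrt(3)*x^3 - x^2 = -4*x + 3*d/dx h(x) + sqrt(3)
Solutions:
 h(x) = C1 - sqrt(3)*x^4/12 - x^3/9 + 2*x^2/3 - sqrt(3)*x/3


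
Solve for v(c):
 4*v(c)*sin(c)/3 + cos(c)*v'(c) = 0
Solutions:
 v(c) = C1*cos(c)^(4/3)


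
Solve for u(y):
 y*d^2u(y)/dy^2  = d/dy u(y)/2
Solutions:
 u(y) = C1 + C2*y^(3/2)


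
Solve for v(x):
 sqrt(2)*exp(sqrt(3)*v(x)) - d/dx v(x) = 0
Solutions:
 v(x) = sqrt(3)*(2*log(-1/(C1 + sqrt(2)*x)) - log(3))/6


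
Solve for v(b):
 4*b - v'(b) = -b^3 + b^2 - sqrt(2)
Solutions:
 v(b) = C1 + b^4/4 - b^3/3 + 2*b^2 + sqrt(2)*b


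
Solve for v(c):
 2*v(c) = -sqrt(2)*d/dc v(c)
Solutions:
 v(c) = C1*exp(-sqrt(2)*c)


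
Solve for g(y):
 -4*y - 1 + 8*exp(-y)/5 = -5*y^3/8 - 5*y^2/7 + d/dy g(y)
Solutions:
 g(y) = C1 + 5*y^4/32 + 5*y^3/21 - 2*y^2 - y - 8*exp(-y)/5


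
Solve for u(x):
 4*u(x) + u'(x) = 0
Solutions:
 u(x) = C1*exp(-4*x)


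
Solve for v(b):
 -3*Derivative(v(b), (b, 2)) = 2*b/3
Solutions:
 v(b) = C1 + C2*b - b^3/27


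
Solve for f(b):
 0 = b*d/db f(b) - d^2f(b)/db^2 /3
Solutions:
 f(b) = C1 + C2*erfi(sqrt(6)*b/2)


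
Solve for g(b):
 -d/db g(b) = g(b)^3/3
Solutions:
 g(b) = -sqrt(6)*sqrt(-1/(C1 - b))/2
 g(b) = sqrt(6)*sqrt(-1/(C1 - b))/2


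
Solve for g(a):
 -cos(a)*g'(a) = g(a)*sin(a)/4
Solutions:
 g(a) = C1*cos(a)^(1/4)


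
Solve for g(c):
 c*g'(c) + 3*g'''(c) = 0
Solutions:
 g(c) = C1 + Integral(C2*airyai(-3^(2/3)*c/3) + C3*airybi(-3^(2/3)*c/3), c)


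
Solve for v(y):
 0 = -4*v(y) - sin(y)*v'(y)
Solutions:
 v(y) = C1*(cos(y)^2 + 2*cos(y) + 1)/(cos(y)^2 - 2*cos(y) + 1)


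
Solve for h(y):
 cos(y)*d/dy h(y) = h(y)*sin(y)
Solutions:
 h(y) = C1/cos(y)


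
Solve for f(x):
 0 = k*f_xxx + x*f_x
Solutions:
 f(x) = C1 + Integral(C2*airyai(x*(-1/k)^(1/3)) + C3*airybi(x*(-1/k)^(1/3)), x)


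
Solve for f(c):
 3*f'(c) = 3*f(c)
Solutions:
 f(c) = C1*exp(c)


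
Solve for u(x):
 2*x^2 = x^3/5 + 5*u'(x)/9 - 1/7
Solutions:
 u(x) = C1 - 9*x^4/100 + 6*x^3/5 + 9*x/35


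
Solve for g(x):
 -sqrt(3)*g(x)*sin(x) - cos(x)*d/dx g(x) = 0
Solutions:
 g(x) = C1*cos(x)^(sqrt(3))


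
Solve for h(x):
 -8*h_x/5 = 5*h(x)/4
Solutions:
 h(x) = C1*exp(-25*x/32)


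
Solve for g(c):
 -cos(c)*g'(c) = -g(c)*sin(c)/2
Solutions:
 g(c) = C1/sqrt(cos(c))


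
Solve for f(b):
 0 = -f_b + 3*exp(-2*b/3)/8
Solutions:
 f(b) = C1 - 9*exp(-2*b/3)/16


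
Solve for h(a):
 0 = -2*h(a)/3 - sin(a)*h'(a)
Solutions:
 h(a) = C1*(cos(a) + 1)^(1/3)/(cos(a) - 1)^(1/3)


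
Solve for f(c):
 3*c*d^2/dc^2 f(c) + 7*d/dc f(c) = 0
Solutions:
 f(c) = C1 + C2/c^(4/3)


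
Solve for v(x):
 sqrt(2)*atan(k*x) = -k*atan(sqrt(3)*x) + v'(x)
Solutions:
 v(x) = C1 + k*(x*atan(sqrt(3)*x) - sqrt(3)*log(3*x^2 + 1)/6) + sqrt(2)*Piecewise((x*atan(k*x) - log(k^2*x^2 + 1)/(2*k), Ne(k, 0)), (0, True))


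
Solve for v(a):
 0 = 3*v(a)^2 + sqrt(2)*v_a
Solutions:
 v(a) = 2/(C1 + 3*sqrt(2)*a)


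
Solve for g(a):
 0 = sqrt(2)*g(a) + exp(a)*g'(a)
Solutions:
 g(a) = C1*exp(sqrt(2)*exp(-a))


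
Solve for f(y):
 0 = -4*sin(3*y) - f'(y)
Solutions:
 f(y) = C1 + 4*cos(3*y)/3


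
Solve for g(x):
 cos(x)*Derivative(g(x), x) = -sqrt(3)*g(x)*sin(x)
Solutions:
 g(x) = C1*cos(x)^(sqrt(3))


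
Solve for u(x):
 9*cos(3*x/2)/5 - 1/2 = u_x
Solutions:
 u(x) = C1 - x/2 + 6*sin(3*x/2)/5


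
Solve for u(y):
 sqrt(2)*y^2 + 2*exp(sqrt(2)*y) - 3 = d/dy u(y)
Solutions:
 u(y) = C1 + sqrt(2)*y^3/3 - 3*y + sqrt(2)*exp(sqrt(2)*y)


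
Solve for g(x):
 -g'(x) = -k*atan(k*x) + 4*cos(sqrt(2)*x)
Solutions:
 g(x) = C1 + k*Piecewise((x*atan(k*x) - log(k^2*x^2 + 1)/(2*k), Ne(k, 0)), (0, True)) - 2*sqrt(2)*sin(sqrt(2)*x)


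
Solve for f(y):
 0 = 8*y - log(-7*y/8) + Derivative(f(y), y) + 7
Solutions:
 f(y) = C1 - 4*y^2 + y*log(-y) + y*(-8 - 3*log(2) + log(7))


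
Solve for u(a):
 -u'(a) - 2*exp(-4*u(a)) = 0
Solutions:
 u(a) = log(-I*(C1 - 8*a)^(1/4))
 u(a) = log(I*(C1 - 8*a)^(1/4))
 u(a) = log(-(C1 - 8*a)^(1/4))
 u(a) = log(C1 - 8*a)/4


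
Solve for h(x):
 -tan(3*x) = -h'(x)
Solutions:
 h(x) = C1 - log(cos(3*x))/3


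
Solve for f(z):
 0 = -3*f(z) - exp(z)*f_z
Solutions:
 f(z) = C1*exp(3*exp(-z))


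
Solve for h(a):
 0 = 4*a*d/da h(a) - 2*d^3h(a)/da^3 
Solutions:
 h(a) = C1 + Integral(C2*airyai(2^(1/3)*a) + C3*airybi(2^(1/3)*a), a)


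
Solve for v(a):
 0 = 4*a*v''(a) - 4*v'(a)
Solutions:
 v(a) = C1 + C2*a^2


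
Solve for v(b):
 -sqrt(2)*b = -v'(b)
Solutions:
 v(b) = C1 + sqrt(2)*b^2/2


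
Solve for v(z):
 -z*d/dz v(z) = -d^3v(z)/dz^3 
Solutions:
 v(z) = C1 + Integral(C2*airyai(z) + C3*airybi(z), z)


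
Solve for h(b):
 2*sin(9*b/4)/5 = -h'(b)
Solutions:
 h(b) = C1 + 8*cos(9*b/4)/45


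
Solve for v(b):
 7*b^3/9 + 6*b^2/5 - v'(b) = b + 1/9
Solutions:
 v(b) = C1 + 7*b^4/36 + 2*b^3/5 - b^2/2 - b/9


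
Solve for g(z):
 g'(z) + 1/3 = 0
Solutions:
 g(z) = C1 - z/3


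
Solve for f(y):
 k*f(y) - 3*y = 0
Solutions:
 f(y) = 3*y/k


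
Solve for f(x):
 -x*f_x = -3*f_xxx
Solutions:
 f(x) = C1 + Integral(C2*airyai(3^(2/3)*x/3) + C3*airybi(3^(2/3)*x/3), x)


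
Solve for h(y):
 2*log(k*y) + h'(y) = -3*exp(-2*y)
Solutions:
 h(y) = C1 - 2*y*log(k*y) + 2*y + 3*exp(-2*y)/2


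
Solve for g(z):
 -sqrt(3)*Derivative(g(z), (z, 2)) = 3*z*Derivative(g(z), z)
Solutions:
 g(z) = C1 + C2*erf(sqrt(2)*3^(1/4)*z/2)


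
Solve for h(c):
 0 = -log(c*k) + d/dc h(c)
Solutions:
 h(c) = C1 + c*log(c*k) - c


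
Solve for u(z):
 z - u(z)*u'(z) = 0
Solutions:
 u(z) = -sqrt(C1 + z^2)
 u(z) = sqrt(C1 + z^2)


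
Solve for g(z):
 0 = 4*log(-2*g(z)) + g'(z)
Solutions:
 Integral(1/(log(-_y) + log(2)), (_y, g(z)))/4 = C1 - z


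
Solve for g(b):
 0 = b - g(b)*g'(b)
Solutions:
 g(b) = -sqrt(C1 + b^2)
 g(b) = sqrt(C1 + b^2)


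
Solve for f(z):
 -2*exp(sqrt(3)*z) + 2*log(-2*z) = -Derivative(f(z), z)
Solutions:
 f(z) = C1 - 2*z*log(-z) + 2*z*(1 - log(2)) + 2*sqrt(3)*exp(sqrt(3)*z)/3


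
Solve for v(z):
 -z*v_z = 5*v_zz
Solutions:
 v(z) = C1 + C2*erf(sqrt(10)*z/10)


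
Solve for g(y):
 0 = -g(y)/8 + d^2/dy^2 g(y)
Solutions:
 g(y) = C1*exp(-sqrt(2)*y/4) + C2*exp(sqrt(2)*y/4)


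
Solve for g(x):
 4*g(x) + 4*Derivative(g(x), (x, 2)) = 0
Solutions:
 g(x) = C1*sin(x) + C2*cos(x)


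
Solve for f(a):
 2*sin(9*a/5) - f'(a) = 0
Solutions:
 f(a) = C1 - 10*cos(9*a/5)/9


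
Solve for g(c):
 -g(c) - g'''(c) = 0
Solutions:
 g(c) = C3*exp(-c) + (C1*sin(sqrt(3)*c/2) + C2*cos(sqrt(3)*c/2))*exp(c/2)


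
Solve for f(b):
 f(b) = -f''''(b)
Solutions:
 f(b) = (C1*sin(sqrt(2)*b/2) + C2*cos(sqrt(2)*b/2))*exp(-sqrt(2)*b/2) + (C3*sin(sqrt(2)*b/2) + C4*cos(sqrt(2)*b/2))*exp(sqrt(2)*b/2)


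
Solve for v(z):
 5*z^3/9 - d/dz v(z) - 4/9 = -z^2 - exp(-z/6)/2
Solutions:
 v(z) = C1 + 5*z^4/36 + z^3/3 - 4*z/9 - 3*exp(-z/6)


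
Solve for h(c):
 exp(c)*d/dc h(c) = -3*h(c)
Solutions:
 h(c) = C1*exp(3*exp(-c))


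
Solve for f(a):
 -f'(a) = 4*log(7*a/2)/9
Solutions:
 f(a) = C1 - 4*a*log(a)/9 - 4*a*log(7)/9 + 4*a*log(2)/9 + 4*a/9


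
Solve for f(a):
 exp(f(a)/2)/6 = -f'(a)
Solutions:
 f(a) = 2*log(1/(C1 + a)) + 2*log(12)


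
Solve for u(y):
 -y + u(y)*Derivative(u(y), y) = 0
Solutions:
 u(y) = -sqrt(C1 + y^2)
 u(y) = sqrt(C1 + y^2)


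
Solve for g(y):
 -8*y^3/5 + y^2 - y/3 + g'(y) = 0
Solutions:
 g(y) = C1 + 2*y^4/5 - y^3/3 + y^2/6


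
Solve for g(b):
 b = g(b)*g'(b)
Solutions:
 g(b) = -sqrt(C1 + b^2)
 g(b) = sqrt(C1 + b^2)


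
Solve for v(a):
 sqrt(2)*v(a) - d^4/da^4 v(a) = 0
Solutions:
 v(a) = C1*exp(-2^(1/8)*a) + C2*exp(2^(1/8)*a) + C3*sin(2^(1/8)*a) + C4*cos(2^(1/8)*a)


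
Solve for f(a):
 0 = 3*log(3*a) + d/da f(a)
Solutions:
 f(a) = C1 - 3*a*log(a) - a*log(27) + 3*a


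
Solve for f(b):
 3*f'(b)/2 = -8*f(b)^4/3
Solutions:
 f(b) = 3^(1/3)*(1/(C1 + 16*b))^(1/3)
 f(b) = (-3^(1/3) - 3^(5/6)*I)*(1/(C1 + 16*b))^(1/3)/2
 f(b) = (-3^(1/3) + 3^(5/6)*I)*(1/(C1 + 16*b))^(1/3)/2


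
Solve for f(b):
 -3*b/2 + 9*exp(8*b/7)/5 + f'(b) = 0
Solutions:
 f(b) = C1 + 3*b^2/4 - 63*exp(8*b/7)/40


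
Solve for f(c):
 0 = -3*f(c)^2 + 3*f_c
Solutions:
 f(c) = -1/(C1 + c)


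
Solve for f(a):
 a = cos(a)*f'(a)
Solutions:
 f(a) = C1 + Integral(a/cos(a), a)


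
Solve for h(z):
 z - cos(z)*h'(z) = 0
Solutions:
 h(z) = C1 + Integral(z/cos(z), z)


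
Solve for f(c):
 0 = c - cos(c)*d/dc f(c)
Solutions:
 f(c) = C1 + Integral(c/cos(c), c)


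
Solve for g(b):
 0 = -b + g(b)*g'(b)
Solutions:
 g(b) = -sqrt(C1 + b^2)
 g(b) = sqrt(C1 + b^2)


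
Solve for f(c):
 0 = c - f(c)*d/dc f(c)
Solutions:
 f(c) = -sqrt(C1 + c^2)
 f(c) = sqrt(C1 + c^2)


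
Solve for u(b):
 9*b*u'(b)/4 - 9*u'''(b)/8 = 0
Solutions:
 u(b) = C1 + Integral(C2*airyai(2^(1/3)*b) + C3*airybi(2^(1/3)*b), b)


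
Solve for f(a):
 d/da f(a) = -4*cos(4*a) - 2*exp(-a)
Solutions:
 f(a) = C1 - sin(4*a) + 2*exp(-a)


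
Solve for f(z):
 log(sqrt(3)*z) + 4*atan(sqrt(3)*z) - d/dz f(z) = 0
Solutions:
 f(z) = C1 + z*log(z) + 4*z*atan(sqrt(3)*z) - z + z*log(3)/2 - 2*sqrt(3)*log(3*z^2 + 1)/3


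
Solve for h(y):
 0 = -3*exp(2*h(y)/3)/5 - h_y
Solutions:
 h(y) = 3*log(-sqrt(-1/(C1 - 3*y))) - 3*log(2) + 3*log(30)/2
 h(y) = 3*log(-1/(C1 - 3*y))/2 - 3*log(2) + 3*log(30)/2


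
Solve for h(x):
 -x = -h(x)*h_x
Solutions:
 h(x) = -sqrt(C1 + x^2)
 h(x) = sqrt(C1 + x^2)


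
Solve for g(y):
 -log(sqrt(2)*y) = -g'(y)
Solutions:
 g(y) = C1 + y*log(y) - y + y*log(2)/2


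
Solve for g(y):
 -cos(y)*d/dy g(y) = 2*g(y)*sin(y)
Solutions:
 g(y) = C1*cos(y)^2


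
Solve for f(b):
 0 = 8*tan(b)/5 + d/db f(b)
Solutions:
 f(b) = C1 + 8*log(cos(b))/5


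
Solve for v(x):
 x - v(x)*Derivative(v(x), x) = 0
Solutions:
 v(x) = -sqrt(C1 + x^2)
 v(x) = sqrt(C1 + x^2)


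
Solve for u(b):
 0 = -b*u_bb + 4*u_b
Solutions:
 u(b) = C1 + C2*b^5


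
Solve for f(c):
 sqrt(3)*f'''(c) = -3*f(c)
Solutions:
 f(c) = C3*exp(-3^(1/6)*c) + (C1*sin(3^(2/3)*c/2) + C2*cos(3^(2/3)*c/2))*exp(3^(1/6)*c/2)


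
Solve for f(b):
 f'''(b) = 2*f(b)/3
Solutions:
 f(b) = C3*exp(2^(1/3)*3^(2/3)*b/3) + (C1*sin(2^(1/3)*3^(1/6)*b/2) + C2*cos(2^(1/3)*3^(1/6)*b/2))*exp(-2^(1/3)*3^(2/3)*b/6)


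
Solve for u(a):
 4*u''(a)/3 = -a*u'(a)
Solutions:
 u(a) = C1 + C2*erf(sqrt(6)*a/4)


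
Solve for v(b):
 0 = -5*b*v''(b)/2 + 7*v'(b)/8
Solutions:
 v(b) = C1 + C2*b^(27/20)


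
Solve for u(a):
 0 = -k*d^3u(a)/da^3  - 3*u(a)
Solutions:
 u(a) = C1*exp(3^(1/3)*a*(-1/k)^(1/3)) + C2*exp(a*(-1/k)^(1/3)*(-3^(1/3) + 3^(5/6)*I)/2) + C3*exp(-a*(-1/k)^(1/3)*(3^(1/3) + 3^(5/6)*I)/2)


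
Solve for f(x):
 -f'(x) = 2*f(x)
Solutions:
 f(x) = C1*exp(-2*x)


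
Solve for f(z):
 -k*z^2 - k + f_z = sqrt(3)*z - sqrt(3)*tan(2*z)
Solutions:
 f(z) = C1 + k*z^3/3 + k*z + sqrt(3)*z^2/2 + sqrt(3)*log(cos(2*z))/2


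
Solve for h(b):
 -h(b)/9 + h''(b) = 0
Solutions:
 h(b) = C1*exp(-b/3) + C2*exp(b/3)


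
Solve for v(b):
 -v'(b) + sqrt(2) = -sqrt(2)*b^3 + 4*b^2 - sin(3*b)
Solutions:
 v(b) = C1 + sqrt(2)*b^4/4 - 4*b^3/3 + sqrt(2)*b - cos(3*b)/3


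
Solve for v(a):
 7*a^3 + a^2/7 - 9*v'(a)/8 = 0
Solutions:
 v(a) = C1 + 14*a^4/9 + 8*a^3/189


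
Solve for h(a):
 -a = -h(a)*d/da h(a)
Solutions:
 h(a) = -sqrt(C1 + a^2)
 h(a) = sqrt(C1 + a^2)


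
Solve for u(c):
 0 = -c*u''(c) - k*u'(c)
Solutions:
 u(c) = C1 + c^(1 - re(k))*(C2*sin(log(c)*Abs(im(k))) + C3*cos(log(c)*im(k)))


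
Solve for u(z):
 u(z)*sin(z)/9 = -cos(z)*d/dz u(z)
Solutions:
 u(z) = C1*cos(z)^(1/9)


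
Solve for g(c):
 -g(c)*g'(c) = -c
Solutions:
 g(c) = -sqrt(C1 + c^2)
 g(c) = sqrt(C1 + c^2)


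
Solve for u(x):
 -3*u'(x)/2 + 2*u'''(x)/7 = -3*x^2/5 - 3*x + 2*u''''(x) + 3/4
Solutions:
 u(x) = C1 + C2*exp(x*(4/(63*sqrt(194369) + 27775)^(1/3) + 4 + (63*sqrt(194369) + 27775)^(1/3))/84)*sin(sqrt(3)*x*(-(63*sqrt(194369) + 27775)^(1/3) + 4/(63*sqrt(194369) + 27775)^(1/3))/84) + C3*exp(x*(4/(63*sqrt(194369) + 27775)^(1/3) + 4 + (63*sqrt(194369) + 27775)^(1/3))/84)*cos(sqrt(3)*x*(-(63*sqrt(194369) + 27775)^(1/3) + 4/(63*sqrt(194369) + 27775)^(1/3))/84) + C4*exp(x*(-(63*sqrt(194369) + 27775)^(1/3) - 4/(63*sqrt(194369) + 27775)^(1/3) + 2)/42) + 2*x^3/15 + x^2 - 73*x/210


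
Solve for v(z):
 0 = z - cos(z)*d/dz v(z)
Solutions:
 v(z) = C1 + Integral(z/cos(z), z)


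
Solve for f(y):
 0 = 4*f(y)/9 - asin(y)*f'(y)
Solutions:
 f(y) = C1*exp(4*Integral(1/asin(y), y)/9)


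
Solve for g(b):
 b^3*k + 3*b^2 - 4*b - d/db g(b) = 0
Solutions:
 g(b) = C1 + b^4*k/4 + b^3 - 2*b^2


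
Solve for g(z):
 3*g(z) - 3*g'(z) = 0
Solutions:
 g(z) = C1*exp(z)


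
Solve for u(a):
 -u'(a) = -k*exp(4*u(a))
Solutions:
 u(a) = log(-(-1/(C1 + 4*a*k))^(1/4))
 u(a) = log(-1/(C1 + 4*a*k))/4
 u(a) = log(-I*(-1/(C1 + 4*a*k))^(1/4))
 u(a) = log(I*(-1/(C1 + 4*a*k))^(1/4))


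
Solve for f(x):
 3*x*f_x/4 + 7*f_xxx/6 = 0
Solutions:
 f(x) = C1 + Integral(C2*airyai(-42^(2/3)*x/14) + C3*airybi(-42^(2/3)*x/14), x)


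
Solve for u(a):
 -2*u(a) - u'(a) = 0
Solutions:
 u(a) = C1*exp(-2*a)


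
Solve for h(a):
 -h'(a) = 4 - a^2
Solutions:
 h(a) = C1 + a^3/3 - 4*a


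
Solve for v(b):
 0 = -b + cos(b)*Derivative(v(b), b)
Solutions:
 v(b) = C1 + Integral(b/cos(b), b)


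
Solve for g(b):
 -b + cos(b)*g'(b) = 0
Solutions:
 g(b) = C1 + Integral(b/cos(b), b)


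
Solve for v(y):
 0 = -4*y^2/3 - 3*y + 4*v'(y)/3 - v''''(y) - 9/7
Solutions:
 v(y) = C1 + C4*exp(6^(2/3)*y/3) + y^3/3 + 9*y^2/8 + 27*y/28 + (C2*sin(2^(2/3)*3^(1/6)*y/2) + C3*cos(2^(2/3)*3^(1/6)*y/2))*exp(-6^(2/3)*y/6)


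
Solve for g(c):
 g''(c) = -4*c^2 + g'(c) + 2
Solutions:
 g(c) = C1 + C2*exp(c) + 4*c^3/3 + 4*c^2 + 6*c


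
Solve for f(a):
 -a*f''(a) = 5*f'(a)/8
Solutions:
 f(a) = C1 + C2*a^(3/8)


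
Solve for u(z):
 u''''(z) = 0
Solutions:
 u(z) = C1 + C2*z + C3*z^2 + C4*z^3


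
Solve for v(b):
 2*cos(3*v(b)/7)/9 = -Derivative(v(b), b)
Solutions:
 2*b/9 - 7*log(sin(3*v(b)/7) - 1)/6 + 7*log(sin(3*v(b)/7) + 1)/6 = C1


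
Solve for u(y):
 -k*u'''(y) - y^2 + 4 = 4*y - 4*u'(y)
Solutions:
 u(y) = C1 + C2*exp(-2*y*sqrt(1/k)) + C3*exp(2*y*sqrt(1/k)) + k*y/8 + y^3/12 + y^2/2 - y


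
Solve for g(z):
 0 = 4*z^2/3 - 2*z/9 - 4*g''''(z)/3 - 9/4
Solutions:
 g(z) = C1 + C2*z + C3*z^2 + C4*z^3 + z^6/360 - z^5/720 - 9*z^4/128


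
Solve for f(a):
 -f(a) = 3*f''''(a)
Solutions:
 f(a) = (C1*sin(sqrt(2)*3^(3/4)*a/6) + C2*cos(sqrt(2)*3^(3/4)*a/6))*exp(-sqrt(2)*3^(3/4)*a/6) + (C3*sin(sqrt(2)*3^(3/4)*a/6) + C4*cos(sqrt(2)*3^(3/4)*a/6))*exp(sqrt(2)*3^(3/4)*a/6)


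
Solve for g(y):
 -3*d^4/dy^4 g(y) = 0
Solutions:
 g(y) = C1 + C2*y + C3*y^2 + C4*y^3


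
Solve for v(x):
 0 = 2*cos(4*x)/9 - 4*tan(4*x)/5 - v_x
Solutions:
 v(x) = C1 + log(cos(4*x))/5 + sin(4*x)/18


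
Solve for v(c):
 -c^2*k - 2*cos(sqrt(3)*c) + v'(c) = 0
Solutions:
 v(c) = C1 + c^3*k/3 + 2*sqrt(3)*sin(sqrt(3)*c)/3


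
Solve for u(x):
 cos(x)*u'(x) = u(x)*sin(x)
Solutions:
 u(x) = C1/cos(x)


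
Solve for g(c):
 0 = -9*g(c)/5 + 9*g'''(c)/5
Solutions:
 g(c) = C3*exp(c) + (C1*sin(sqrt(3)*c/2) + C2*cos(sqrt(3)*c/2))*exp(-c/2)


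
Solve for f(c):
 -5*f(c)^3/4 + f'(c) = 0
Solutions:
 f(c) = -sqrt(2)*sqrt(-1/(C1 + 5*c))
 f(c) = sqrt(2)*sqrt(-1/(C1 + 5*c))


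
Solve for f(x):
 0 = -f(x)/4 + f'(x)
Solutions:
 f(x) = C1*exp(x/4)


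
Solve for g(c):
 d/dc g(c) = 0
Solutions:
 g(c) = C1


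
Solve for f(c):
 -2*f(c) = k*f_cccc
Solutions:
 f(c) = C1*exp(-2^(1/4)*c*(-1/k)^(1/4)) + C2*exp(2^(1/4)*c*(-1/k)^(1/4)) + C3*exp(-2^(1/4)*I*c*(-1/k)^(1/4)) + C4*exp(2^(1/4)*I*c*(-1/k)^(1/4))


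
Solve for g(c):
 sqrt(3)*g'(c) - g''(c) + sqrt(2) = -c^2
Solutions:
 g(c) = C1 + C2*exp(sqrt(3)*c) - sqrt(3)*c^3/9 - c^2/3 - sqrt(6)*c/3 - 2*sqrt(3)*c/9


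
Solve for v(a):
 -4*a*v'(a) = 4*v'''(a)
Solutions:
 v(a) = C1 + Integral(C2*airyai(-a) + C3*airybi(-a), a)


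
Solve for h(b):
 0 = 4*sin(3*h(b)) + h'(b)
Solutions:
 h(b) = -acos((-C1 - exp(24*b))/(C1 - exp(24*b)))/3 + 2*pi/3
 h(b) = acos((-C1 - exp(24*b))/(C1 - exp(24*b)))/3


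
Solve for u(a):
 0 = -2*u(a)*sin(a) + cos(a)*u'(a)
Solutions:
 u(a) = C1/cos(a)^2


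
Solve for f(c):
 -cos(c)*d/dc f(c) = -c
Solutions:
 f(c) = C1 + Integral(c/cos(c), c)


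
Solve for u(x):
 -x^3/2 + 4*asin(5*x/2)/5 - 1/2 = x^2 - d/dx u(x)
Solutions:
 u(x) = C1 + x^4/8 + x^3/3 - 4*x*asin(5*x/2)/5 + x/2 - 4*sqrt(4 - 25*x^2)/25


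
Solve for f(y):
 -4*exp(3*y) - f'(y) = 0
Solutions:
 f(y) = C1 - 4*exp(3*y)/3


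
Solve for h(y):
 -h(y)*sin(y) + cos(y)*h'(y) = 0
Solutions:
 h(y) = C1/cos(y)


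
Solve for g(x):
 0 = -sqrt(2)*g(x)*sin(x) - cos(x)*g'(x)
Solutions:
 g(x) = C1*cos(x)^(sqrt(2))


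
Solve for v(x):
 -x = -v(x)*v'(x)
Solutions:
 v(x) = -sqrt(C1 + x^2)
 v(x) = sqrt(C1 + x^2)


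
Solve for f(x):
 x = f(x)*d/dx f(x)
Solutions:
 f(x) = -sqrt(C1 + x^2)
 f(x) = sqrt(C1 + x^2)


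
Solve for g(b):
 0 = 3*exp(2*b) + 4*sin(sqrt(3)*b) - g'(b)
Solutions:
 g(b) = C1 + 3*exp(2*b)/2 - 4*sqrt(3)*cos(sqrt(3)*b)/3


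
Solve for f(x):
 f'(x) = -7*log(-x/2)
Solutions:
 f(x) = C1 - 7*x*log(-x) + 7*x*(log(2) + 1)


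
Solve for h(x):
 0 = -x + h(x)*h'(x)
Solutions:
 h(x) = -sqrt(C1 + x^2)
 h(x) = sqrt(C1 + x^2)


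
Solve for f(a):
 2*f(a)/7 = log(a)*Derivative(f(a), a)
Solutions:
 f(a) = C1*exp(2*li(a)/7)


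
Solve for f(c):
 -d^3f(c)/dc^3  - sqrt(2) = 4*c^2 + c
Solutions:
 f(c) = C1 + C2*c + C3*c^2 - c^5/15 - c^4/24 - sqrt(2)*c^3/6


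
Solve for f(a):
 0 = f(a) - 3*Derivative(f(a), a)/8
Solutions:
 f(a) = C1*exp(8*a/3)


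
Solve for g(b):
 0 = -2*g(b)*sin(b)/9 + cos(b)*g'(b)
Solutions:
 g(b) = C1/cos(b)^(2/9)


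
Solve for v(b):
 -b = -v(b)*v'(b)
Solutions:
 v(b) = -sqrt(C1 + b^2)
 v(b) = sqrt(C1 + b^2)


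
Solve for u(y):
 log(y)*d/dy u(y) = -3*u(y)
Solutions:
 u(y) = C1*exp(-3*li(y))


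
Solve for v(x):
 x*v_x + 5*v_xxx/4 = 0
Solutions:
 v(x) = C1 + Integral(C2*airyai(-10^(2/3)*x/5) + C3*airybi(-10^(2/3)*x/5), x)


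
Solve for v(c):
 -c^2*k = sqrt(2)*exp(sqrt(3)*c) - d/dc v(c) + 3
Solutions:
 v(c) = C1 + c^3*k/3 + 3*c + sqrt(6)*exp(sqrt(3)*c)/3


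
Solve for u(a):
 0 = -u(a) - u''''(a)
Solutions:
 u(a) = (C1*sin(sqrt(2)*a/2) + C2*cos(sqrt(2)*a/2))*exp(-sqrt(2)*a/2) + (C3*sin(sqrt(2)*a/2) + C4*cos(sqrt(2)*a/2))*exp(sqrt(2)*a/2)


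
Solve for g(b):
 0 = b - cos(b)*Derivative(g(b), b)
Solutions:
 g(b) = C1 + Integral(b/cos(b), b)


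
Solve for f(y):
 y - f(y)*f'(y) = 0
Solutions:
 f(y) = -sqrt(C1 + y^2)
 f(y) = sqrt(C1 + y^2)


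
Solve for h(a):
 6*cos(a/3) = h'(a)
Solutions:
 h(a) = C1 + 18*sin(a/3)


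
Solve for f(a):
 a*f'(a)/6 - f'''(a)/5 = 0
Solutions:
 f(a) = C1 + Integral(C2*airyai(5^(1/3)*6^(2/3)*a/6) + C3*airybi(5^(1/3)*6^(2/3)*a/6), a)


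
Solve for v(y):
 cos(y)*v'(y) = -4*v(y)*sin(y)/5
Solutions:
 v(y) = C1*cos(y)^(4/5)


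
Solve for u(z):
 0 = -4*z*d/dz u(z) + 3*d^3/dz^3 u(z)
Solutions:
 u(z) = C1 + Integral(C2*airyai(6^(2/3)*z/3) + C3*airybi(6^(2/3)*z/3), z)


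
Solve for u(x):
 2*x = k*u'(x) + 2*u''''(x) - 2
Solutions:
 u(x) = C1 + C2*exp(2^(2/3)*x*(-k)^(1/3)/2) + C3*exp(2^(2/3)*x*(-k)^(1/3)*(-1 + sqrt(3)*I)/4) + C4*exp(-2^(2/3)*x*(-k)^(1/3)*(1 + sqrt(3)*I)/4) + x^2/k + 2*x/k


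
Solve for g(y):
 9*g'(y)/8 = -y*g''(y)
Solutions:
 g(y) = C1 + C2/y^(1/8)


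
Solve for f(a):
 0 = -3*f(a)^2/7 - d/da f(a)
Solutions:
 f(a) = 7/(C1 + 3*a)


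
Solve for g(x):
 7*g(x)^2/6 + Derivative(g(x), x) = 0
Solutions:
 g(x) = 6/(C1 + 7*x)


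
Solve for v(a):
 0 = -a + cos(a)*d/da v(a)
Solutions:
 v(a) = C1 + Integral(a/cos(a), a)


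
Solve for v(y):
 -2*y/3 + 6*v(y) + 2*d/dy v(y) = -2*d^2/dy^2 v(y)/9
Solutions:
 v(y) = y/9 + (C1*sin(3*sqrt(3)*y/2) + C2*cos(3*sqrt(3)*y/2))*exp(-9*y/2) - 1/27


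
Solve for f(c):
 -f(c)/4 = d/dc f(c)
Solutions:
 f(c) = C1*exp(-c/4)


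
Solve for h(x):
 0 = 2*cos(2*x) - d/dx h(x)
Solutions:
 h(x) = C1 + sin(2*x)


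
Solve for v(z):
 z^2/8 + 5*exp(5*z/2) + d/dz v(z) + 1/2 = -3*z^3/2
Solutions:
 v(z) = C1 - 3*z^4/8 - z^3/24 - z/2 - 2*exp(5*z/2)


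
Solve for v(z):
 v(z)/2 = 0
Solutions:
 v(z) = 0


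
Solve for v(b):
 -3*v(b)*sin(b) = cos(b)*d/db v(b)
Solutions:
 v(b) = C1*cos(b)^3


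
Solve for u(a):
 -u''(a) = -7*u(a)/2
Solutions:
 u(a) = C1*exp(-sqrt(14)*a/2) + C2*exp(sqrt(14)*a/2)


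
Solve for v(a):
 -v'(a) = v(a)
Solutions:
 v(a) = C1*exp(-a)


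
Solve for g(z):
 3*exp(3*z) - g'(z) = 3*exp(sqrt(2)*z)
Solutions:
 g(z) = C1 + exp(3*z) - 3*sqrt(2)*exp(sqrt(2)*z)/2


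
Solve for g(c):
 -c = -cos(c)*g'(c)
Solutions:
 g(c) = C1 + Integral(c/cos(c), c)


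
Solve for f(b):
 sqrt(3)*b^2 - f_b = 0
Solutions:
 f(b) = C1 + sqrt(3)*b^3/3


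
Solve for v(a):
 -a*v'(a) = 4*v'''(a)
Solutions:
 v(a) = C1 + Integral(C2*airyai(-2^(1/3)*a/2) + C3*airybi(-2^(1/3)*a/2), a)


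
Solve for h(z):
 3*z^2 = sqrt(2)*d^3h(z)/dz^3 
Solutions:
 h(z) = C1 + C2*z + C3*z^2 + sqrt(2)*z^5/40


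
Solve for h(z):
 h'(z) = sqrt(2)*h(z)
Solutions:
 h(z) = C1*exp(sqrt(2)*z)


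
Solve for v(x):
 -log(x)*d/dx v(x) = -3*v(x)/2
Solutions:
 v(x) = C1*exp(3*li(x)/2)


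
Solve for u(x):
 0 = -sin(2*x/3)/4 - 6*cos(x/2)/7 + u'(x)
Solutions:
 u(x) = C1 + 12*sin(x/2)/7 - 3*cos(2*x/3)/8


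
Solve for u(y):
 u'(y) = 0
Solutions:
 u(y) = C1


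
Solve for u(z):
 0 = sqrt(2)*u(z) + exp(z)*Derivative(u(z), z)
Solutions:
 u(z) = C1*exp(sqrt(2)*exp(-z))


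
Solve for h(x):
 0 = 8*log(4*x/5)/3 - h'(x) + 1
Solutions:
 h(x) = C1 + 8*x*log(x)/3 - 3*x*log(5) - 5*x/3 + x*log(10)/3 + 5*x*log(2)


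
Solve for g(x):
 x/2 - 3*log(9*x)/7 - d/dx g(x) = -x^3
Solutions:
 g(x) = C1 + x^4/4 + x^2/4 - 3*x*log(x)/7 - 6*x*log(3)/7 + 3*x/7


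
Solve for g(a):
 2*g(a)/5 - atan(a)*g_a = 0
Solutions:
 g(a) = C1*exp(2*Integral(1/atan(a), a)/5)


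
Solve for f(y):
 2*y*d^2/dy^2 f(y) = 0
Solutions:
 f(y) = C1 + C2*y


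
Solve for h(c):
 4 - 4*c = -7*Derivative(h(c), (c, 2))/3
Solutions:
 h(c) = C1 + C2*c + 2*c^3/7 - 6*c^2/7


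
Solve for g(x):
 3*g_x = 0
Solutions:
 g(x) = C1


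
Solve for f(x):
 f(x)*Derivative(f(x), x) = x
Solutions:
 f(x) = -sqrt(C1 + x^2)
 f(x) = sqrt(C1 + x^2)


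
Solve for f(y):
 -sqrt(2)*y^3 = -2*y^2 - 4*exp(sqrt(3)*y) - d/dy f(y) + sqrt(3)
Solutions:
 f(y) = C1 + sqrt(2)*y^4/4 - 2*y^3/3 + sqrt(3)*y - 4*sqrt(3)*exp(sqrt(3)*y)/3


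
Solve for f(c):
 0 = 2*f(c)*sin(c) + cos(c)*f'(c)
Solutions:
 f(c) = C1*cos(c)^2


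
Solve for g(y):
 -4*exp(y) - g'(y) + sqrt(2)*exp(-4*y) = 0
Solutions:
 g(y) = C1 - 4*exp(y) - sqrt(2)*exp(-4*y)/4


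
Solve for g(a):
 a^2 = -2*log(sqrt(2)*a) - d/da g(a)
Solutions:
 g(a) = C1 - a^3/3 - 2*a*log(a) - a*log(2) + 2*a


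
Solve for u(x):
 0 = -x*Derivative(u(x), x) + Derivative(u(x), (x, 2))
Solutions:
 u(x) = C1 + C2*erfi(sqrt(2)*x/2)


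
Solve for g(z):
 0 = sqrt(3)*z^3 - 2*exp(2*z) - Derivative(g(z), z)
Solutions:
 g(z) = C1 + sqrt(3)*z^4/4 - exp(2*z)


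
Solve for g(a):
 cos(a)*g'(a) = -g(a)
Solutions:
 g(a) = C1*sqrt(sin(a) - 1)/sqrt(sin(a) + 1)


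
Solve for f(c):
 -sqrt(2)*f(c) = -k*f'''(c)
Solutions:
 f(c) = C1*exp(2^(1/6)*c*(1/k)^(1/3)) + C2*exp(2^(1/6)*c*(-1 + sqrt(3)*I)*(1/k)^(1/3)/2) + C3*exp(-2^(1/6)*c*(1 + sqrt(3)*I)*(1/k)^(1/3)/2)


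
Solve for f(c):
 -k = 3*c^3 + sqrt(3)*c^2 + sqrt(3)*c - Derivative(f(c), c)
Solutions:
 f(c) = C1 + 3*c^4/4 + sqrt(3)*c^3/3 + sqrt(3)*c^2/2 + c*k


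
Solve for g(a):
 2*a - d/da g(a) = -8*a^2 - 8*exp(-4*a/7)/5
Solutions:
 g(a) = C1 + 8*a^3/3 + a^2 - 14*exp(-4*a/7)/5


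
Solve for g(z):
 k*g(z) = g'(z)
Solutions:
 g(z) = C1*exp(k*z)


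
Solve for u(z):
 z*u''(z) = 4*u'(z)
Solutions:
 u(z) = C1 + C2*z^5


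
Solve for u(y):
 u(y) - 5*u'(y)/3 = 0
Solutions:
 u(y) = C1*exp(3*y/5)


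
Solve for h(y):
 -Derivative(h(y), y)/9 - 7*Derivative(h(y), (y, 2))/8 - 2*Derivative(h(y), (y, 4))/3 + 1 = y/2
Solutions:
 h(y) = C1 + C2*exp(3^(1/3)*y*(-21/(16 + sqrt(3343))^(1/3) + 3^(1/3)*(16 + sqrt(3343))^(1/3))/24)*sin(3^(1/6)*y*(7*3^(2/3)/(16 + sqrt(3343))^(1/3) + (16 + sqrt(3343))^(1/3))/8) + C3*exp(3^(1/3)*y*(-21/(16 + sqrt(3343))^(1/3) + 3^(1/3)*(16 + sqrt(3343))^(1/3))/24)*cos(3^(1/6)*y*(7*3^(2/3)/(16 + sqrt(3343))^(1/3) + (16 + sqrt(3343))^(1/3))/8) + C4*exp(-3^(1/3)*y*(-21/(16 + sqrt(3343))^(1/3) + 3^(1/3)*(16 + sqrt(3343))^(1/3))/12) - 9*y^2/4 + 711*y/16


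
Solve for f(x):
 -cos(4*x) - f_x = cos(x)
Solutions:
 f(x) = C1 - sin(x) - sin(4*x)/4


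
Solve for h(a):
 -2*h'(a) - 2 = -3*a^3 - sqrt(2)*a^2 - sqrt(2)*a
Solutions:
 h(a) = C1 + 3*a^4/8 + sqrt(2)*a^3/6 + sqrt(2)*a^2/4 - a


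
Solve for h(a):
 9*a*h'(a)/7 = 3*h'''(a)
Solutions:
 h(a) = C1 + Integral(C2*airyai(3^(1/3)*7^(2/3)*a/7) + C3*airybi(3^(1/3)*7^(2/3)*a/7), a)


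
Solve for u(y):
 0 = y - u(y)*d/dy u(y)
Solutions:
 u(y) = -sqrt(C1 + y^2)
 u(y) = sqrt(C1 + y^2)


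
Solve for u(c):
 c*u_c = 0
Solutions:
 u(c) = C1


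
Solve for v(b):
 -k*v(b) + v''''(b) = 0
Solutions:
 v(b) = C1*exp(-b*k^(1/4)) + C2*exp(b*k^(1/4)) + C3*exp(-I*b*k^(1/4)) + C4*exp(I*b*k^(1/4))
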